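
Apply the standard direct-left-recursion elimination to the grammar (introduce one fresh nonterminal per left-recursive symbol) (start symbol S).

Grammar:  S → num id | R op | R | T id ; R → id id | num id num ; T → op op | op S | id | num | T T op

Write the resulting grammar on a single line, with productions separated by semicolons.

S → num id | R op | R | T id; R → id id | num id num; T → op op T' | op S T' | id T' | num T'; T' → T op T' | ε

T is directly left-recursive.
For T: α = {T op}, β = {op op, op S, id, num}. Rewrite as T → β T' and T' → α T' | ε.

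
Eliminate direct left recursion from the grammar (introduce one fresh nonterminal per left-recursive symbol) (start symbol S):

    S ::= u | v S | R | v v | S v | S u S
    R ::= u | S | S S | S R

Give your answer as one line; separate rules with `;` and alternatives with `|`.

Left recursion appears on S.
For S: α = {v, u S}, β = {u, v S, R, v v}. Rewrite as S → β S' and S' → α S' | ε.

S ::= u S' | v S S' | R S' | v v S'; R ::= u | S | S S | S R; S' ::= v S' | u S S' | ε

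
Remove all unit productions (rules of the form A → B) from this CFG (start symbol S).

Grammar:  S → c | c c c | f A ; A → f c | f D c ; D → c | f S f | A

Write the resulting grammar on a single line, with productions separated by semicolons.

Unit pairs: D ⇒* {A}.
For each unit pair (A, B), copy every non-unit production of B to A, then drop all unit productions.

S → c | c c c | f A; A → f c | f D c; D → c | f S f | f c | f D c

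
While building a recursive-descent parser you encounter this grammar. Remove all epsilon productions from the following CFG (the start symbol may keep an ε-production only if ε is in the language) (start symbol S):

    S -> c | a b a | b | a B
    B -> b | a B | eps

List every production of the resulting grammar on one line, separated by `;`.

S -> c | a b a | b | a B | a; B -> b | a B | a

Nullable nonterminals: {B}.
ε ∉ L(G), so no ε-production is kept.
Add the nullable-subset variants: S → a B gives a B | a. B → a B gives a B | a.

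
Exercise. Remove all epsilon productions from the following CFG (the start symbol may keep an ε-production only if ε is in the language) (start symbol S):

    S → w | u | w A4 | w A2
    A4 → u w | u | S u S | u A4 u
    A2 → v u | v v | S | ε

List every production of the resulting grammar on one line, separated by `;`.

S → w | u | w A4 | w A2; A4 → u w | u | S u S | u A4 u; A2 → v u | v v | S

The nullable symbols are {A2}.
ε ∉ L(G), so no ε-production is kept.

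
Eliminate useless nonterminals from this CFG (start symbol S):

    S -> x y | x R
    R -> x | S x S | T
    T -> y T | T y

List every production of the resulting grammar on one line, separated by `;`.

S -> x y | x R; R -> x | S x S

Generating nonterminals: {R, S}.
Reachable from S after that: {R, S}.
Removed useless symbols: {T} and every production mentioning them.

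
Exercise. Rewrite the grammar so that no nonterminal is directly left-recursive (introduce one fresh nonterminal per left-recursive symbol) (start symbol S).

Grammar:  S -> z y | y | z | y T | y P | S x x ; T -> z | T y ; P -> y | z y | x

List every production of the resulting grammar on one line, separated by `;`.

S -> z y S' | y S' | z S' | y T S' | y P S'; T -> z T'; P -> y | z y | x; S' -> x x S' | eps; T' -> y T' | eps

Directly left-recursive nonterminals: S, T.
For S: α = {x x}, β = {z y, y, z, y T, y P}. Rewrite as S → β S' and S' → α S' | ε.
For T: α = {y}, β = {z}. Rewrite as T → β T' and T' → α T' | ε.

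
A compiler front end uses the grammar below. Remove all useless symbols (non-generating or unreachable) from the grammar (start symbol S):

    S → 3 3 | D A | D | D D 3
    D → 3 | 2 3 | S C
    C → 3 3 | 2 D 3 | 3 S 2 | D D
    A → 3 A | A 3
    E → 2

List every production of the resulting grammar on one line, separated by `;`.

Generating nonterminals: {C, D, E, S}.
Reachable from S after that: {C, D, S}.
Removed useless symbols: {A, E} and every production mentioning them.

S → 3 3 | D | D D 3; D → 3 | 2 3 | S C; C → 3 3 | 2 D 3 | 3 S 2 | D D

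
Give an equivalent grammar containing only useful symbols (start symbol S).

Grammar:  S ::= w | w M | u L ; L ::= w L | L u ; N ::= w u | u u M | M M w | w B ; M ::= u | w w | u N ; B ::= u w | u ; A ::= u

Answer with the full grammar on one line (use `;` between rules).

Generating nonterminals: {A, B, M, N, S}.
Reachable from S after that: {B, M, N, S}.
Removed useless symbols: {A, L} and every production mentioning them.

S ::= w | w M; N ::= w u | u u M | M M w | w B; M ::= u | w w | u N; B ::= u w | u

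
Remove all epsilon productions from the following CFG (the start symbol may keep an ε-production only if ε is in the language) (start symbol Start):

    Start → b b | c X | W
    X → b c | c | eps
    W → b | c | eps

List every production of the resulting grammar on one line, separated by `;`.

Start → b b | c X | c | W | eps; X → b c | c; W → b | c

Nullable set = {Start, W, X}.
ε ∈ L(G) since Start is nullable, so keep Start → ε.
Expand every rule over subsets of its nullable positions: Start → c X gives c X | c.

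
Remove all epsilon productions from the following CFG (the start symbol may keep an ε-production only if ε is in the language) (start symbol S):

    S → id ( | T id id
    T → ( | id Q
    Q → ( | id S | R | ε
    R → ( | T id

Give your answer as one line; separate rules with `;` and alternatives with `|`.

S → id ( | T id id; T → ( | id Q | id; Q → ( | id S | R; R → ( | T id

Nullable set = {Q}.
ε ∉ L(G), so no ε-production is kept.
Add the nullable-subset variants: T → id Q gives id Q | id.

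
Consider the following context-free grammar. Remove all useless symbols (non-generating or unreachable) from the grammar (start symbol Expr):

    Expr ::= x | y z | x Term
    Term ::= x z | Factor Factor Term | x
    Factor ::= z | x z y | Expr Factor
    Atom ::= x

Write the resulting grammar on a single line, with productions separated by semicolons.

Expr ::= x | y z | x Term; Term ::= x z | Factor Factor Term | x; Factor ::= z | x z y | Expr Factor

Generating nonterminals: {Atom, Expr, Factor, Term}.
Reachable from Expr after that: {Expr, Factor, Term}.
Removed useless symbols: {Atom} and every production mentioning them.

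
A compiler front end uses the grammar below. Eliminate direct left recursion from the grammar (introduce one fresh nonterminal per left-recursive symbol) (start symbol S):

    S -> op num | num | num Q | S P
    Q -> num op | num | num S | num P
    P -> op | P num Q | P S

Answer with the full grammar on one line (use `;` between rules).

Directly left-recursive nonterminals: S, P.
For S: α = {P}, β = {op num, num, num Q}. Rewrite as S → β S' and S' → α S' | ε.
For P: α = {num Q, S}, β = {op}. Rewrite as P → β P' and P' → α P' | ε.

S -> op num S' | num S' | num Q S'; Q -> num op | num | num S | num P; P -> op P'; S' -> P S' | ε; P' -> num Q P' | S P' | ε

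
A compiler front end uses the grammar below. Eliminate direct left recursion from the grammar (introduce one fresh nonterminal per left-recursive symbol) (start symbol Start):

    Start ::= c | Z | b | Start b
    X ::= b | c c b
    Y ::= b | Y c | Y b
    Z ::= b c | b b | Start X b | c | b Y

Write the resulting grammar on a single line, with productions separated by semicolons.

Start, Y are directly left-recursive.
For Start: α = {b}, β = {c, Z, b}. Rewrite as Start → β Start1 and Start1 → α Start1 | ε.
For Y: α = {c, b}, β = {b}. Rewrite as Y → β Y1 and Y1 → α Y1 | ε.

Start ::= c Start1 | Z Start1 | b Start1; X ::= b | c c b; Y ::= b Y1; Z ::= b c | b b | Start X b | c | b Y; Start1 ::= b Start1 | ε; Y1 ::= c Y1 | b Y1 | ε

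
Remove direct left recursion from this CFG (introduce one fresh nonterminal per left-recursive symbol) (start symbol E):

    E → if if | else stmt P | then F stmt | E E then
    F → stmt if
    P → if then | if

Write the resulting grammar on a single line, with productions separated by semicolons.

E is directly left-recursive.
For E: α = {E then}, β = {if if, else stmt P, then F stmt}. Rewrite as E → β E' and E' → α E' | ε.

E → if if E' | else stmt P E' | then F stmt E'; F → stmt if; P → if then | if; E' → E then E' | ε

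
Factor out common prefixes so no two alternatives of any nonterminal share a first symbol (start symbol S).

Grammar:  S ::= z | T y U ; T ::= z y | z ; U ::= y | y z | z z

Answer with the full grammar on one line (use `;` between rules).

S ::= z | T y U; T ::= z T'; U ::= z z | y U'; T' ::= y | eps; U' ::= eps | z

T has alternatives sharing prefix 'z': factor to T → z T' with T' → y | ε.
U has alternatives sharing prefix 'y': factor to U → y U' with U' → ε | z.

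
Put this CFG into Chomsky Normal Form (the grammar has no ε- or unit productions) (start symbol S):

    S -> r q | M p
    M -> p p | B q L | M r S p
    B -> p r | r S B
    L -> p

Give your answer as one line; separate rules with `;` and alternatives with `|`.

S -> X1 X2 | M X3; M -> X3 X3 | B Y1 | M Y2; B -> X3 X1 | X1 Y4; L -> p; X1 -> r; X2 -> q; X3 -> p; Y1 -> X2 L; Y2 -> X1 Y3; Y3 -> S X3; Y4 -> S B

Introduce a nonterminal for each terminal appearing in a rule of length ≥ 2: X1 → r, X2 → q, X3 → p.
Binarize each right-hand side of length ≥ 3 by chaining fresh nonterminals (Y1, Y2, …): affected rules were M → B X2 L; M → M X1 S X3; B → X1 S B.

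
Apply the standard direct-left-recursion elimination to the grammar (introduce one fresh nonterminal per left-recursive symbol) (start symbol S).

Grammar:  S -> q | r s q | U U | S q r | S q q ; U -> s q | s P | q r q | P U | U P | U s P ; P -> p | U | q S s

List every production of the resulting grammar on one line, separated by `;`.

S -> q S' | r s q S' | U U S'; U -> s q U' | s P U' | q r q U' | P U U'; P -> p | U | q S s; S' -> q r S' | q q S' | ε; U' -> P U' | s P U' | ε

S, U are directly left-recursive.
For S: α = {q r, q q}, β = {q, r s q, U U}. Rewrite as S → β S' and S' → α S' | ε.
For U: α = {P, s P}, β = {s q, s P, q r q, P U}. Rewrite as U → β U' and U' → α U' | ε.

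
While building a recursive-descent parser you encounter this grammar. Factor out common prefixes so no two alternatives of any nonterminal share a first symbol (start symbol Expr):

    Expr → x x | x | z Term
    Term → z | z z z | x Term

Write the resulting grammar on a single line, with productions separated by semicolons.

Expr → z Term | x Expr1; Term → x Term | z Term1; Expr1 → x | ε; Term1 → ε | z z

Expr has alternatives sharing prefix 'x': factor to Expr → x Expr1 with Expr1 → x | ε.
Term has alternatives sharing prefix 'z': factor to Term → z Term1 with Term1 → ε | z z.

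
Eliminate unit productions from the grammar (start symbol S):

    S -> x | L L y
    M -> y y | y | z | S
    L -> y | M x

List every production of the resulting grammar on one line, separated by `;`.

Unit pairs: M ⇒* {S}.
Replace each nonterminal's rules with the union of the non-unit rules of every nonterminal it unit-derives.

S -> x | L L y; M -> x | L L y | y y | y | z; L -> y | M x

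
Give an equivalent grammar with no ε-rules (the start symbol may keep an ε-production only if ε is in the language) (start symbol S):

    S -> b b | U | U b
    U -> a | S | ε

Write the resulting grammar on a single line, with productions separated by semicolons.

Nullable nonterminals: {S, U}.
ε ∈ L(G) since S is nullable, so keep S → ε.
Expand every rule over subsets of its nullable positions: S → U b gives U b | b.

S -> b b | U | U b | b | ε; U -> a | S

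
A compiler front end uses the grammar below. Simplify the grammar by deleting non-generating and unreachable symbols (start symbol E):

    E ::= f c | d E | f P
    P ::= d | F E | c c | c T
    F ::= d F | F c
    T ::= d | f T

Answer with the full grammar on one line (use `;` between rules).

Generating nonterminals: {E, P, T}.
Reachable from E after that: {E, P, T}.
Removed useless symbols: {F} and every production mentioning them.

E ::= f c | d E | f P; P ::= d | c c | c T; T ::= d | f T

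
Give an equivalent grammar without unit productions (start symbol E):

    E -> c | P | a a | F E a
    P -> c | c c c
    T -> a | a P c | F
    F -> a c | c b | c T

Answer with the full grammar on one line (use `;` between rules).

E -> c | a a | F E a | c c c; P -> c | c c c; T -> a c | c b | c T | a | a P c; F -> a c | c b | c T

Unit pairs: E ⇒* {P}; T ⇒* {F}.
Replace each nonterminal's rules with the union of the non-unit rules of every nonterminal it unit-derives.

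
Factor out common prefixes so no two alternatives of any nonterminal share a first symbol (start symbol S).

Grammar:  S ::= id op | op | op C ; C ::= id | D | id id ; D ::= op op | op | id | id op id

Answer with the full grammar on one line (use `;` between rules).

S ::= id op | op S'; C ::= D | id C'; D ::= op D' | id D''; S' ::= ε | C; C' ::= ε | id; D' ::= op | ε; D'' ::= ε | op id

S has alternatives sharing prefix 'op': factor to S → op S' with S' → ε | C.
C has alternatives sharing prefix 'id': factor to C → id C' with C' → ε | id.
D has alternatives sharing prefix 'op': factor to D → op D' with D' → op | ε.
D has alternatives sharing prefix 'id': factor to D → id D'' with D'' → ε | op id.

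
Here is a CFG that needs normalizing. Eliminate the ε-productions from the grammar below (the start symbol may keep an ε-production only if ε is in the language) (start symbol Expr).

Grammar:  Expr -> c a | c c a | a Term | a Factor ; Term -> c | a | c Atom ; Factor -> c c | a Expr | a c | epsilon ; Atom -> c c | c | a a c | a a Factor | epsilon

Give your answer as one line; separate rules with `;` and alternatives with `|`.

Expr -> c a | c c a | a Term | a Factor | a; Term -> c | a | c Atom; Factor -> c c | a Expr | a c; Atom -> c c | c | a a c | a a Factor | a a

Nullable set = {Atom, Factor}.
ε ∉ L(G), so no ε-production is kept.
Expand every rule over subsets of its nullable positions: Expr → a Factor gives a Factor | a. Atom → a a Factor gives a a Factor | a a.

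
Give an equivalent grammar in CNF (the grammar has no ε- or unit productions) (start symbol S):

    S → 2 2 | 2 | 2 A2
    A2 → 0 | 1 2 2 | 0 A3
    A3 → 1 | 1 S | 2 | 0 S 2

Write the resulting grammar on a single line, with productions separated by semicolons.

S → X1 X1 | 2 | X1 A2; A2 → 0 | X2 Y1 | X3 A3; A3 → 1 | X2 S | 2 | X3 Y2; X1 → 2; X2 → 1; X3 → 0; Y1 → X1 X1; Y2 → S X1

Introduce a nonterminal for each terminal appearing in a rule of length ≥ 2: X1 → 2, X2 → 1, X3 → 0.
Binarize each right-hand side of length ≥ 3 by chaining fresh nonterminals (Y1, Y2, …): affected rules were A2 → X2 X1 X1; A3 → X3 S X1.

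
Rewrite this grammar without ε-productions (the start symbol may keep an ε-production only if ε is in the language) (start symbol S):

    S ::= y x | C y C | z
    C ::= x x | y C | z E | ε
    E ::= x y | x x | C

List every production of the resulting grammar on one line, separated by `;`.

S ::= y x | C y C | C y | y C | y | z; C ::= x x | y C | y | z E | z; E ::= x y | x x | C

Nullable nonterminals: {C, E}.
ε ∉ L(G), so no ε-production is kept.
Expand every rule over subsets of its nullable positions: S → C y C gives C y C | C y | y C | y. C → y C gives y C | y. C → z E gives z E | z.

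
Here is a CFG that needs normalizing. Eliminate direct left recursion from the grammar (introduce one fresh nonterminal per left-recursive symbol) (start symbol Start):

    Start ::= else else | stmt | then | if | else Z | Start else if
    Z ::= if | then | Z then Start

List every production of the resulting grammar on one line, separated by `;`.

Start, Z are directly left-recursive.
For Start: α = {else if}, β = {else else, stmt, then, if, else Z}. Rewrite as Start → β Start1 and Start1 → α Start1 | ε.
For Z: α = {then Start}, β = {if, then}. Rewrite as Z → β Z1 and Z1 → α Z1 | ε.

Start ::= else else Start1 | stmt Start1 | then Start1 | if Start1 | else Z Start1; Z ::= if Z1 | then Z1; Start1 ::= else if Start1 | ε; Z1 ::= then Start Z1 | ε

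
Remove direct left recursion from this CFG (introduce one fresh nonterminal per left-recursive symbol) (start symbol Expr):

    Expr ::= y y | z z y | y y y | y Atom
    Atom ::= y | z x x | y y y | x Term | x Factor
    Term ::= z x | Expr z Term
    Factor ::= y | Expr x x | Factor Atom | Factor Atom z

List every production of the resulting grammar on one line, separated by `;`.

Directly left-recursive nonterminal: Factor.
For Factor: α = {Atom, Atom z}, β = {y, Expr x x}. Rewrite as Factor → β Factor1 and Factor1 → α Factor1 | ε.

Expr ::= y y | z z y | y y y | y Atom; Atom ::= y | z x x | y y y | x Term | x Factor; Term ::= z x | Expr z Term; Factor ::= y Factor1 | Expr x x Factor1; Factor1 ::= Atom Factor1 | Atom z Factor1 | ε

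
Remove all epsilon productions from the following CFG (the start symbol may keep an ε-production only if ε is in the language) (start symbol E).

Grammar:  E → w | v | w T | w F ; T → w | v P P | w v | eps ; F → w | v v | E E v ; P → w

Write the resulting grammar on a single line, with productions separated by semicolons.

Nullable nonterminals: {T}.
ε ∉ L(G), so no ε-production is kept.

E → w | v | w T | w F; T → w | v P P | w v; F → w | v v | E E v; P → w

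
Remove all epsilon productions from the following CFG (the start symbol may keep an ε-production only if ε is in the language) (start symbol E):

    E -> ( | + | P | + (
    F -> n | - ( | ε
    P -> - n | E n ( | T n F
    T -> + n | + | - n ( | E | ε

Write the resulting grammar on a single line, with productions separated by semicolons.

E -> ( | + | P | + (; F -> n | - (; P -> - n | E n ( | T n F | T n | n F | n; T -> + n | + | - n ( | E

Nullable nonterminals: {F, T}.
ε ∉ L(G), so no ε-production is kept.
For each production, add variants omitting each subset of nullable occurrences: P → T n F gives T n F | T n | n F | n.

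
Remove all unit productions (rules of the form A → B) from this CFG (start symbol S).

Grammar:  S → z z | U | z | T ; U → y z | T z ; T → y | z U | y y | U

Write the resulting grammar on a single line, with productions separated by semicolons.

Unit pairs: S ⇒* {T, U}; T ⇒* {U}.
Replace each nonterminal's rules with the union of the non-unit rules of every nonterminal it unit-derives.

S → y z | T z | z z | z | y | z U | y y; U → y z | T z; T → y z | T z | y | z U | y y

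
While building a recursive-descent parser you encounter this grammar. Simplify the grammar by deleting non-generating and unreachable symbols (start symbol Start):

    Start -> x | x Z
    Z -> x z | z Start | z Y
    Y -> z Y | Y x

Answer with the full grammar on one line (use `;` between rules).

Start -> x | x Z; Z -> x z | z Start

Generating nonterminals: {Start, Z}.
Reachable from Start after that: {Start, Z}.
Removed useless symbols: {Y} and every production mentioning them.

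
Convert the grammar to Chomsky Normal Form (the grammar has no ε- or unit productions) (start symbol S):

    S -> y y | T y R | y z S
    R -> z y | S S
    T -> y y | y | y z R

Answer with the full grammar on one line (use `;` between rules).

S -> X1 X1 | T Y1 | X1 Y2; R -> X2 X1 | S S; T -> X1 X1 | y | X1 Y3; X1 -> y; X2 -> z; Y1 -> X1 R; Y2 -> X2 S; Y3 -> X2 R

Introduce a nonterminal for each terminal appearing in a rule of length ≥ 2: X1 → y, X2 → z.
Binarize each right-hand side of length ≥ 3 by chaining fresh nonterminals (Y1, Y2, …): affected rules were S → T X1 R; S → X1 X2 S; T → X1 X2 R.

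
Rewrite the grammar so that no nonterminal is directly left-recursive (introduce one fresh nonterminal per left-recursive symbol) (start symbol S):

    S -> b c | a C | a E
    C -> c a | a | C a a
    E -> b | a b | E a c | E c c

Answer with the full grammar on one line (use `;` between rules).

Directly left-recursive nonterminals: C, E.
For C: α = {a a}, β = {c a, a}. Rewrite as C → β C' and C' → α C' | ε.
For E: α = {a c, c c}, β = {b, a b}. Rewrite as E → β E' and E' → α E' | ε.

S -> b c | a C | a E; C -> c a C' | a C'; E -> b E' | a b E'; C' -> a a C' | ε; E' -> a c E' | c c E' | ε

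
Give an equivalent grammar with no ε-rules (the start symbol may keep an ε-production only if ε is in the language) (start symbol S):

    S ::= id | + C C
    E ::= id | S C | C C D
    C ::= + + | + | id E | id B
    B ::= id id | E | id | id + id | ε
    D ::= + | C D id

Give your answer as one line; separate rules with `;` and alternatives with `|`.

The nullable symbols are {B}.
ε ∉ L(G), so no ε-production is kept.
For each production, add variants omitting each subset of nullable occurrences: C → id B gives id B | id.

S ::= id | + C C; E ::= id | S C | C C D; C ::= + + | + | id E | id B | id; B ::= id id | E | id | id + id; D ::= + | C D id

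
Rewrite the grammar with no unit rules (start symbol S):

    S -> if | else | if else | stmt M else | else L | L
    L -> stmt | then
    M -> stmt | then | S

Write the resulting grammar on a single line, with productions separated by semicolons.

Unit pairs: M ⇒* {L, S}; S ⇒* {L}.
For each unit pair (A, B), copy every non-unit production of B to A, then drop all unit productions.

S -> stmt | then | if | else | if else | stmt M else | else L; L -> stmt | then; M -> stmt | then | if | else | if else | stmt M else | else L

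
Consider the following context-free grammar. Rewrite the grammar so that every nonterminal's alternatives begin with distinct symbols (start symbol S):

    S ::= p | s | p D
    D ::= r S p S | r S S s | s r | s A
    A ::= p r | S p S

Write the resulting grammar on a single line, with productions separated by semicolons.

S ::= s | p S'; D ::= r S D' | s D''; A ::= p r | S p S; S' ::= eps | D; D' ::= p S | S s; D'' ::= r | A

S has alternatives sharing prefix 'p': factor to S → p S' with S' → ε | D.
D has alternatives sharing prefix 'r S': factor to D → r S D' with D' → p S | S s.
D has alternatives sharing prefix 's': factor to D → s D'' with D'' → r | A.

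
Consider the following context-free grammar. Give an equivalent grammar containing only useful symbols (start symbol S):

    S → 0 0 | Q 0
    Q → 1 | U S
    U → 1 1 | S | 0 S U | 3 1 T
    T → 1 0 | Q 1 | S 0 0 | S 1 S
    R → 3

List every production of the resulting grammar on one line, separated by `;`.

S → 0 0 | Q 0; Q → 1 | U S; U → 1 1 | S | 0 S U | 3 1 T; T → 1 0 | Q 1 | S 0 0 | S 1 S

Generating nonterminals: {Q, R, S, T, U}.
Reachable from S after that: {Q, S, T, U}.
Removed useless symbols: {R} and every production mentioning them.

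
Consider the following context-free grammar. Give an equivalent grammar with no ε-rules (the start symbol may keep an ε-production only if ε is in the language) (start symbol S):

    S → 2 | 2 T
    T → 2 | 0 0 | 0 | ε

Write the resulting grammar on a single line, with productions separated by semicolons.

The nullable symbols are {T}.
ε ∉ L(G), so no ε-production is kept.

S → 2 | 2 T; T → 2 | 0 0 | 0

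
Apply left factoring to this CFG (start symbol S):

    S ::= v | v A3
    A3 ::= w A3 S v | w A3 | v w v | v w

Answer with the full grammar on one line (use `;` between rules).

S ::= v S'; A3 ::= w A3 A3' | v w A3''; S' ::= ε | A3; A3' ::= S v | ε; A3'' ::= v | ε

S has alternatives sharing prefix 'v': factor to S → v S' with S' → ε | A3.
A3 has alternatives sharing prefix 'w A3': factor to A3 → w A3 A3' with A3' → S v | ε.
A3 has alternatives sharing prefix 'v w': factor to A3 → v w A3'' with A3'' → v | ε.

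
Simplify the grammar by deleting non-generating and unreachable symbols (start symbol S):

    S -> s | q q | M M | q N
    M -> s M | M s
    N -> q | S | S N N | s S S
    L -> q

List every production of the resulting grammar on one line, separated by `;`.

Generating nonterminals: {L, N, S}.
Reachable from S after that: {N, S}.
Removed useless symbols: {L, M} and every production mentioning them.

S -> s | q q | q N; N -> q | S | S N N | s S S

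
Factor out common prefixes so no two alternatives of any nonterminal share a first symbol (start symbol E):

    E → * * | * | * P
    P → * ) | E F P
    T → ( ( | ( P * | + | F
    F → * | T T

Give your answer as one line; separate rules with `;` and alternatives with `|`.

E → * E'; P → * ) | E F P; T → + | F | ( T'; F → * | T T; E' → * | epsilon | P; T' → ( | P *

E has alternatives sharing prefix '*': factor to E → * E' with E' → * | ε | P.
T has alternatives sharing prefix '(': factor to T → ( T' with T' → ( | P *.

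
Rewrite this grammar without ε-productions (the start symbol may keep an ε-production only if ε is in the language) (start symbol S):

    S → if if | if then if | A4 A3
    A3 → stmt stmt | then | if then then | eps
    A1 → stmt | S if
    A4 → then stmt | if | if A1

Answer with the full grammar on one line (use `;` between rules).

Nullable nonterminals: {A3}.
ε ∉ L(G), so no ε-production is kept.
For each production, add variants omitting each subset of nullable occurrences: S → A4 A3 gives A4 A3 | A4.

S → if if | if then if | A4 A3 | A4; A3 → stmt stmt | then | if then then; A1 → stmt | S if; A4 → then stmt | if | if A1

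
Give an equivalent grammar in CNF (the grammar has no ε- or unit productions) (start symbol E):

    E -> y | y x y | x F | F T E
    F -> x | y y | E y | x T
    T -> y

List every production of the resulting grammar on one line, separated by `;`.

E -> y | X1 Y1 | X2 F | F Y2; F -> x | X1 X1 | E X1 | X2 T; T -> y; X1 -> y; X2 -> x; Y1 -> X2 X1; Y2 -> T E

Introduce a nonterminal for each terminal appearing in a rule of length ≥ 2: X1 → y, X2 → x.
Binarize each right-hand side of length ≥ 3 by chaining fresh nonterminals (Y1, Y2, …): affected rules were E → X1 X2 X1; E → F T E.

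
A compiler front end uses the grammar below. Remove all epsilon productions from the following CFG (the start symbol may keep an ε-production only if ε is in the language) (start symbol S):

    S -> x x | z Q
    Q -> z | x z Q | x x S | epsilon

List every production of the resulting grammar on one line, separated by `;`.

The nullable symbols are {Q}.
ε ∉ L(G), so no ε-production is kept.
Add the nullable-subset variants: S → z Q gives z Q | z. Q → x z Q gives x z Q | x z.

S -> x x | z Q | z; Q -> z | x z Q | x z | x x S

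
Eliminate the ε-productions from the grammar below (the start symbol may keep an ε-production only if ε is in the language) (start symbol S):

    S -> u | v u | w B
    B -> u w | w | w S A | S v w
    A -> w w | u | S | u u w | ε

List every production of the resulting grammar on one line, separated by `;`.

The nullable symbols are {A}.
ε ∉ L(G), so no ε-production is kept.
Add the nullable-subset variants: B → w S A gives w S A | w S.

S -> u | v u | w B; B -> u w | w | w S A | w S | S v w; A -> w w | u | S | u u w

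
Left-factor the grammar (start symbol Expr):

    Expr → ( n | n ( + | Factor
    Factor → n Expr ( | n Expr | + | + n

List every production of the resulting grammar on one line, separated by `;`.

Factor has alternatives sharing prefix 'n Expr': factor to Factor → n Expr Factor1 with Factor1 → ( | ε.
Factor has alternatives sharing prefix '+': factor to Factor → + Factor2 with Factor2 → ε | n.

Expr → ( n | n ( + | Factor; Factor → n Expr Factor1 | + Factor2; Factor1 → ( | ε; Factor2 → ε | n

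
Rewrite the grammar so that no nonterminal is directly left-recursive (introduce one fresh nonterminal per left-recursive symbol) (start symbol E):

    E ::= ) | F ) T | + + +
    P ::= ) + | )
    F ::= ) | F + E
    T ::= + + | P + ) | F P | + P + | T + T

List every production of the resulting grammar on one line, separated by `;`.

E ::= ) | F ) T | + + +; P ::= ) + | ); F ::= ) F'; T ::= + + T' | P + ) T' | F P T' | + P + T'; F' ::= + E F' | ε; T' ::= + T T' | ε

Directly left-recursive nonterminals: F, T.
For F: α = {+ E}, β = {)}. Rewrite as F → β F' and F' → α F' | ε.
For T: α = {+ T}, β = {+ +, P + ), F P, + P +}. Rewrite as T → β T' and T' → α T' | ε.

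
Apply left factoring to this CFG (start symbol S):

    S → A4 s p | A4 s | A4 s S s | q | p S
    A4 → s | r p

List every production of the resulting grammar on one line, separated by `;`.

S has alternatives sharing prefix 'A4 s': factor to S → A4 s S' with S' → p | ε | S s.

S → q | p S | A4 s S'; A4 → s | r p; S' → p | eps | S s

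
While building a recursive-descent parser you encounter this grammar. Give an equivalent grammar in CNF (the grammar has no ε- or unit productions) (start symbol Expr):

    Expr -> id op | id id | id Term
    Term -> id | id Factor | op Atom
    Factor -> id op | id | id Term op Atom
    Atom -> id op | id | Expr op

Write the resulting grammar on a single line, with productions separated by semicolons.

Introduce a nonterminal for each terminal appearing in a rule of length ≥ 2: X1 → id, X2 → op.
Binarize each right-hand side of length ≥ 3 by chaining fresh nonterminals (Y1, Y2, …): affected rules were Factor → X1 Term X2 Atom.

Expr -> X1 X2 | X1 X1 | X1 Term; Term -> id | X1 Factor | X2 Atom; Factor -> X1 X2 | id | X1 Y1; Atom -> X1 X2 | id | Expr X2; X1 -> id; X2 -> op; Y1 -> Term Y2; Y2 -> X2 Atom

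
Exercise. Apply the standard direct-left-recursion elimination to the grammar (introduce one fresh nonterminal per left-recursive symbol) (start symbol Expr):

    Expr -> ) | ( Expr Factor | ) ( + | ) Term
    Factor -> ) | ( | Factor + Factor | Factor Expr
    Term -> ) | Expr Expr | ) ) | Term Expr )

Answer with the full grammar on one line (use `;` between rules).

Expr -> ) | ( Expr Factor | ) ( + | ) Term; Factor -> ) Factor1 | ( Factor1; Term -> ) Term1 | Expr Expr Term1 | ) ) Term1; Factor1 -> + Factor Factor1 | Expr Factor1 | ε; Term1 -> Expr ) Term1 | ε

Left recursion appears on Factor, Term.
For Factor: α = {+ Factor, Expr}, β = {), (}. Rewrite as Factor → β Factor1 and Factor1 → α Factor1 | ε.
For Term: α = {Expr )}, β = {), Expr Expr, ) )}. Rewrite as Term → β Term1 and Term1 → α Term1 | ε.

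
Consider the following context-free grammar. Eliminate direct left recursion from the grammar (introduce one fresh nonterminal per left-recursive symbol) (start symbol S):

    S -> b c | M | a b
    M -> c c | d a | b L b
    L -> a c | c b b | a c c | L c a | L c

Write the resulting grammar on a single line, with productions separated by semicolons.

S -> b c | M | a b; M -> c c | d a | b L b; L -> a c L' | c b b L' | a c c L'; L' -> c a L' | c L' | epsilon

Directly left-recursive nonterminal: L.
For L: α = {c a, c}, β = {a c, c b b, a c c}. Rewrite as L → β L' and L' → α L' | ε.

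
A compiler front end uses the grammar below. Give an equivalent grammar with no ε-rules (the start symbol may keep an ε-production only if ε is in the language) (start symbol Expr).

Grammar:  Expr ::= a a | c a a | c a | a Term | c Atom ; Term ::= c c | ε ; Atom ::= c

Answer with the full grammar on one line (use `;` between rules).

Expr ::= a a | c a a | c a | a Term | a | c Atom; Term ::= c c; Atom ::= c

Nullable set = {Term}.
ε ∉ L(G), so no ε-production is kept.
For each production, add variants omitting each subset of nullable occurrences: Expr → a Term gives a Term | a.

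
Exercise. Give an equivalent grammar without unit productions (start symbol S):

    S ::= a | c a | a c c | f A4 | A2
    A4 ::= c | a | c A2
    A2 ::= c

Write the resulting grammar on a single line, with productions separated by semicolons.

Unit pairs: S ⇒* {A2}.
For each unit pair (A, B), copy every non-unit production of B to A, then drop all unit productions.

S ::= c | a | c a | a c c | f A4; A4 ::= c | a | c A2; A2 ::= c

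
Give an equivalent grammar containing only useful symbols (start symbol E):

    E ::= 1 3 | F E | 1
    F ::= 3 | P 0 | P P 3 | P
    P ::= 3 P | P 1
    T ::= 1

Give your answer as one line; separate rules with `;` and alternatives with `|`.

Generating nonterminals: {E, F, T}.
Reachable from E after that: {E, F}.
Removed useless symbols: {P, T} and every production mentioning them.

E ::= 1 3 | F E | 1; F ::= 3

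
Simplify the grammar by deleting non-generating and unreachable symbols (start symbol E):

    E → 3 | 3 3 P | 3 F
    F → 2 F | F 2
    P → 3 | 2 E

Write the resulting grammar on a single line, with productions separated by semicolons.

Generating nonterminals: {E, P}.
Reachable from E after that: {E, P}.
Removed useless symbols: {F} and every production mentioning them.

E → 3 | 3 3 P; P → 3 | 2 E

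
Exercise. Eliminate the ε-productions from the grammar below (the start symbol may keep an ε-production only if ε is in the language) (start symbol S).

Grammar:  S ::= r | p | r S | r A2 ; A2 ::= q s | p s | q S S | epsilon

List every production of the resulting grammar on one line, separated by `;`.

S ::= r | p | r S | r A2; A2 ::= q s | p s | q S S

Nullable nonterminals: {A2}.
ε ∉ L(G), so no ε-production is kept.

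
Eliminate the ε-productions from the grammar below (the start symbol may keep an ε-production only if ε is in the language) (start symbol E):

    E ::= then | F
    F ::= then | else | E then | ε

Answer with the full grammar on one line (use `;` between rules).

E ::= then | F | ε; F ::= then | else | E then

Nullable set = {E, F}.
ε ∈ L(G) since E is nullable, so keep E → ε.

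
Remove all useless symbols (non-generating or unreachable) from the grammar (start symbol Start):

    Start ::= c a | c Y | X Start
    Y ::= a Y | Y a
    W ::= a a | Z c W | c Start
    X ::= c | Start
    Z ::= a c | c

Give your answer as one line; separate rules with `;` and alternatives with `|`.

Generating nonterminals: {Start, W, X, Z}.
Reachable from Start after that: {Start, X}.
Removed useless symbols: {W, Y, Z} and every production mentioning them.

Start ::= c a | X Start; X ::= c | Start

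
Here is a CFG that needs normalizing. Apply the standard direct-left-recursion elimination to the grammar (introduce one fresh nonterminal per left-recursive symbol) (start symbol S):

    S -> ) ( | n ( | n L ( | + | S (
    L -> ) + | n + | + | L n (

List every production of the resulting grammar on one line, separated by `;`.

S, L are directly left-recursive.
For S: α = {(}, β = {) (, n (, n L (, +}. Rewrite as S → β S' and S' → α S' | ε.
For L: α = {n (}, β = {) +, n +, +}. Rewrite as L → β L' and L' → α L' | ε.

S -> ) ( S' | n ( S' | n L ( S' | + S'; L -> ) + L' | n + L' | + L'; S' -> ( S' | ε; L' -> n ( L' | ε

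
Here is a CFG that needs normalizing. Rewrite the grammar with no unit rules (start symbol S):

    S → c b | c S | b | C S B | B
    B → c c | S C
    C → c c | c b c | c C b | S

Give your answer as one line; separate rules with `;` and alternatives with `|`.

S → c c | S C | c b | c S | b | C S B; B → c c | S C; C → c c | S C | c b c | c C b | c b | c S | b | C S B

Unit pairs: C ⇒* {B, S}; S ⇒* {B}.
For every A with A ⇒* B via unit rules, add B's non-unit alternatives to A; then delete every rule of the form X → Y.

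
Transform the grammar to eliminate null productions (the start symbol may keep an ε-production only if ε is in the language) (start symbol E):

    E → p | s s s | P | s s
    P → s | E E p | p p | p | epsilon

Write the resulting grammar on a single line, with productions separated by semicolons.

The nullable symbols are {E, P}.
ε ∈ L(G) since E is nullable, so keep E → ε.
For each production, add variants omitting each subset of nullable occurrences: P → E E p gives E E p | E p | p.

E → p | s s s | P | s s | epsilon; P → s | E E p | E p | p | p p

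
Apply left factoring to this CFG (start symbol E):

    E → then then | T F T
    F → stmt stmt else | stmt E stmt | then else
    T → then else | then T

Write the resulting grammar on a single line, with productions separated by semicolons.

E → then then | T F T; F → then else | stmt F'; T → then T'; F' → stmt else | E stmt; T' → else | T

F has alternatives sharing prefix 'stmt': factor to F → stmt F' with F' → stmt else | E stmt.
T has alternatives sharing prefix 'then': factor to T → then T' with T' → else | T.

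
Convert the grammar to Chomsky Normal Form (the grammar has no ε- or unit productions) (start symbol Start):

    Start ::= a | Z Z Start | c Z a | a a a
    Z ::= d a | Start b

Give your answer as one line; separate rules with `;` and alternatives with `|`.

Introduce a nonterminal for each terminal appearing in a rule of length ≥ 2: X1 → c, X2 → a, X3 → d, X4 → b.
Binarize each right-hand side of length ≥ 3 by chaining fresh nonterminals (Y1, Y2, …): affected rules were Start → Z Z Start; Start → X1 Z X2; Start → X2 X2 X2.

Start ::= a | Z Y1 | X1 Y2 | X2 Y3; Z ::= X3 X2 | Start X4; X1 ::= c; X2 ::= a; X3 ::= d; X4 ::= b; Y1 ::= Z Start; Y2 ::= Z X2; Y3 ::= X2 X2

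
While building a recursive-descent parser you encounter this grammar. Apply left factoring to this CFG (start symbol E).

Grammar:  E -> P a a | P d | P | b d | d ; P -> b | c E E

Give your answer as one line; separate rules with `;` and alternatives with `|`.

E -> b d | d | P E'; P -> b | c E E; E' -> a a | d | eps

E has alternatives sharing prefix 'P': factor to E → P E' with E' → a a | d | ε.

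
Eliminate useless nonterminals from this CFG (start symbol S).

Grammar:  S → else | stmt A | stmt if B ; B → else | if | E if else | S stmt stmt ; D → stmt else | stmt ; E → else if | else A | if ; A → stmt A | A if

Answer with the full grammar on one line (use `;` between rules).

Generating nonterminals: {B, D, E, S}.
Reachable from S after that: {B, E, S}.
Removed useless symbols: {A, D} and every production mentioning them.

S → else | stmt if B; B → else | if | E if else | S stmt stmt; E → else if | if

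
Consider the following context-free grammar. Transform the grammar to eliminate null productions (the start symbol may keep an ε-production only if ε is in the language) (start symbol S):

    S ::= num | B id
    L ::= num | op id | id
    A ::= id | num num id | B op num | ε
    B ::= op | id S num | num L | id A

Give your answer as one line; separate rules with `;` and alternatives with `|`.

The nullable symbols are {A}.
ε ∉ L(G), so no ε-production is kept.
For each production, add variants omitting each subset of nullable occurrences: B → id A gives id A | id.

S ::= num | B id; L ::= num | op id | id; A ::= id | num num id | B op num; B ::= op | id S num | num L | id A | id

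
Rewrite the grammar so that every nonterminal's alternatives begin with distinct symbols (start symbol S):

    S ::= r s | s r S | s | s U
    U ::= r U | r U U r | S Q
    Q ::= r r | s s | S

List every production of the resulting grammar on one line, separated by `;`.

S has alternatives sharing prefix 's': factor to S → s S' with S' → r S | ε | U.
U has alternatives sharing prefix 'r U': factor to U → r U U' with U' → ε | U r.

S ::= r s | s S'; U ::= S Q | r U U'; Q ::= r r | s s | S; S' ::= r S | ε | U; U' ::= ε | U r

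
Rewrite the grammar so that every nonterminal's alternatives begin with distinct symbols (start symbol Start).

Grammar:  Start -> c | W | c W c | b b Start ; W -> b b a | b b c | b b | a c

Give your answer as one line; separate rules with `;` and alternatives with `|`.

Start -> W | b b Start | c Start1; W -> a c | b b W1; Start1 -> ε | W c; W1 -> a | c | ε

Start has alternatives sharing prefix 'c': factor to Start → c Start1 with Start1 → ε | W c.
W has alternatives sharing prefix 'b b': factor to W → b b W1 with W1 → a | c | ε.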